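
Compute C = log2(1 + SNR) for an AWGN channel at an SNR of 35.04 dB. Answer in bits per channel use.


SNR_linear = 10^(35.04/10) = 3191.5379; C = log2(1 + SNR_linear) = log2(1 + 3191.5379) = 11.6405

11.6405 bits/channel use


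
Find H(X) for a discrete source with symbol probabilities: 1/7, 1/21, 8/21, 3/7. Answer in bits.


H = -sum(p_i * log2(p_i)). Terms: -(1/7)*log2(1/7) = 0.401051; -(1/21)*log2(1/21) = 0.209158; -(8/21)*log2(8/21) = 0.530407; -(3/7)*log2(3/7) = 0.523882. H = 0.401051 + 0.209158 + 0.530407 + 0.523882 = 1.6645

1.6645 bits


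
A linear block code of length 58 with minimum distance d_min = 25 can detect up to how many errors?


Detection capability = d_min - 1 = 25 - 1 = 24

24 errors


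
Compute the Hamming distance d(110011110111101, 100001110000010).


Count differing positions: . ^ . . ^ . . . . ^ ^ ^ ^ ^ ^ = 8 differences

8


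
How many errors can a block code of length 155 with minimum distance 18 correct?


Correction capability = floor((d-1)/2) = floor((18-1)/2) = 8

8 errors


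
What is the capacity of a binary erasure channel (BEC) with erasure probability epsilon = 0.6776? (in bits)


C = 1 - epsilon = 1 - 0.6776 = 0.3224

0.3224 bits


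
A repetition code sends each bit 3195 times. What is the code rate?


Rate = k/n = 1/3195

1/3195


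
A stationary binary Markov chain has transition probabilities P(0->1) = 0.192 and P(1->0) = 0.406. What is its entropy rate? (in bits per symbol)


Stationary distribution: pi_0 = p10/(p01+p10) = 0.6789, pi_1 = 0.3211. Entropy rate H' = pi_0*H(p01) + pi_1*H(p10) = 0.6789*0.7056 + 0.3211*0.9744 = 0.7919

0.7919 bits/symbol


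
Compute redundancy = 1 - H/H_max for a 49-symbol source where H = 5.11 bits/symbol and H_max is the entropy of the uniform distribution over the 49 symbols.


H_max = log2(K) = log2(49) = 5.6147 bits/symbol. Redundancy = 1 - H/H_max = 1 - 5.11/5.6147 = 1 - 0.9101 = 0.0899

0.0899


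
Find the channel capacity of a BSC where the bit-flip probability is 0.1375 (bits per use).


H(p) = -p*log2(p) - (1-p)*log2(1-p) = -0.1375*log2(0.1375) - 0.8625*log2(0.8625) = 0.393593 + 0.184061 = 0.5777. C = 1 - H(p) = 1 - 0.5777 = 0.4223

0.4223 bits


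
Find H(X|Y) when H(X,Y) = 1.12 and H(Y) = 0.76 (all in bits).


H(X|Y) = H(X,Y) - H(Y) = 1.12 - 0.76 = 0.36

0.36 bits


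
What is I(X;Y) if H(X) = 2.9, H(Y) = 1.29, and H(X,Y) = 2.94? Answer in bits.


I(X;Y) = H(X) + H(Y) - H(X,Y) = 2.9 + 1.29 - 2.94 = 1.25

1.25 bits


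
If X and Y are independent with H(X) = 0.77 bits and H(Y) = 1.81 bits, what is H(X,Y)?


For independent variables, H(X,Y) = H(X) + H(Y) = 0.77 + 1.81 = 2.58

2.58 bits


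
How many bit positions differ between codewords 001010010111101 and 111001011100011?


Count differing positions: ^ ^ . . ^ ^ . . ^ . ^ ^ ^ ^ . = 9 differences

9


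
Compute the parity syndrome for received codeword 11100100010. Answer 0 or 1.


Syndrome = XOR of all bits = 1 XOR 1 XOR 1 XOR 0 XOR 0 XOR 1 XOR 0 XOR 0 XOR 0 XOR 1 XOR 0 = 1

1


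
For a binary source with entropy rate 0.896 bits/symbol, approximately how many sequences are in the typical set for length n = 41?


log2|A_typical| = nH = 41 * 0.896 = 36.736, so |A_typical| ~ 2^36.736 = 1.145e+11

1.145e+11


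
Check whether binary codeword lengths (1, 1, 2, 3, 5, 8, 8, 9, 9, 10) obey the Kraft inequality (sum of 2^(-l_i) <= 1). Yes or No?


Kraft sum = sum(2^(-l_i)) = 1.4189, need <= 1. Result: violated (a binary prefix-free code with these lengths cannot exist)

No


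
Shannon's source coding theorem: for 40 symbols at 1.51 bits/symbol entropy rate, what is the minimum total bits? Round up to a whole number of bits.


Minimum bits >= n * H = 40 * 1.51 = 60.4, rounded up to a whole number of bits = 61

61 bits


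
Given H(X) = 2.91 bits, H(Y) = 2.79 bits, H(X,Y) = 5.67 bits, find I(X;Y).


I(X;Y) = H(X) + H(Y) - H(X,Y) = 2.91 + 2.79 - 5.67 = 0.03

0.03 bits


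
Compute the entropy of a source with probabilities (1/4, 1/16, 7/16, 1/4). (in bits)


H = -sum(p_i * log2(p_i)). Terms: -(1/4)*log2(1/4) = 0.500000; -(1/16)*log2(1/16) = 0.250000; -(7/16)*log2(7/16) = 0.521782; -(1/4)*log2(1/4) = 0.500000. H = 0.500000 + 0.250000 + 0.521782 + 0.500000 = 1.7718

1.7718 bits


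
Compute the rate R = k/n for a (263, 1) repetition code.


Rate = k/n = 1/263

1/263


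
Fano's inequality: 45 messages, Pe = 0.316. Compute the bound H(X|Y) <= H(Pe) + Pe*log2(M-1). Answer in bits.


H(Pe) = -Pe*log2(Pe) - (1-Pe)*log2(1-Pe) = -0.316*log2(0.316) - 0.684*log2(0.684) = 0.525193 + 0.374785 = 0.9. Pe*log2(M-1) = 0.316*log2(44) = 1.725180. Bound = H(Pe) + Pe*log2(M-1) = 0.525193 + 0.374785 + 1.725180 = 2.6252

2.6252 bits


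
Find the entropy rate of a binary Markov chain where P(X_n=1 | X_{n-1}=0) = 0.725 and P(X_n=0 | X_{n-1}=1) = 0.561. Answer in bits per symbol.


Stationary distribution: pi_0 = p10/(p01+p10) = 0.4362, pi_1 = 0.5638. Entropy rate H' = pi_0*H(p01) + pi_1*H(p10) = 0.4362*0.8485 + 0.5638*0.9892 = 0.9279

0.9279 bits/symbol


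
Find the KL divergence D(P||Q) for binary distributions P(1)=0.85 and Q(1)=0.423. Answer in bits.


KL = p*log2(p/q) + (1-p)*log2((1-p)/(1-q)) = 0.85*log2(0.85/0.423) + 0.15*log2(0.15/0.577) = 0.5642

0.5642 bits


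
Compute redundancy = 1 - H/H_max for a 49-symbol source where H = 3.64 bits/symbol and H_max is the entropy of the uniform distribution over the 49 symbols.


H_max = log2(K) = log2(49) = 5.6147 bits/symbol. Redundancy = 1 - H/H_max = 1 - 3.64/5.6147 = 1 - 0.6483 = 0.3517

0.3517


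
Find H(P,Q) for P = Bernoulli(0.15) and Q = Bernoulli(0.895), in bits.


H(P,Q) = -p*log2(q) - (1-p)*log2(1-q). -0.15*log2(0.895) = 0.024006; -0.85*log2(0.105) = 2.763808. H(P,Q) = 0.024006 + 2.763808 = 2.7878

2.7878 bits


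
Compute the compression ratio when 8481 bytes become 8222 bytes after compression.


Ratio = original / compressed = 8481 / 8222 = 1.0315

1.0315


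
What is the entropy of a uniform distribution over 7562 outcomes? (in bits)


H = log2(n) = log2(7562) = 12.8846

12.8846 bits


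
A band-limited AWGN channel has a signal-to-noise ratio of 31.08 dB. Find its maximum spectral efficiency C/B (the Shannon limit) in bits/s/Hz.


SNR_linear = 10^(31.08/10) = 1282.3306; C/B = log2(1 + SNR_linear) = log2(1 + 1282.3306) = 10.3257

10.3257 bits/s/Hz


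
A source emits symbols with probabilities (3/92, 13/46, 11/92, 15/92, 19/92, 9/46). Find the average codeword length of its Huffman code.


Huffman construction (repeatedly merge the two least-probable nodes; each merge adds 1 bit to every symbol beneath it): 3/92 + 11/92 = 7/46; 7/46 + 15/92 = 29/92; 9/46 + 19/92 = 37/92; 13/46 + 29/92 = 55/92; 37/92 + 55/92 = 1. Resulting codeword lengths (in the order the probabilities were given): (4, 2, 4, 3, 2, 2). L_avg = sum(p_i * l_i) = 3/92*4 + 13/46*2 + 11/92*4 + 15/92*3 + 19/92*2 + 9/46*2 = 227/92 = 2.4674

2.4674 bits


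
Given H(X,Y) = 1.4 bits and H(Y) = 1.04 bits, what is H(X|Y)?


H(X|Y) = H(X,Y) - H(Y) = 1.4 - 1.04 = 0.36

0.36 bits


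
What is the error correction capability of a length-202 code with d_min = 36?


Correction capability = floor((d-1)/2) = floor((36-1)/2) = 17

17 errors


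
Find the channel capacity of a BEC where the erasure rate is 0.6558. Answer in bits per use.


C = 1 - epsilon = 1 - 0.6558 = 0.3442

0.3442 bits


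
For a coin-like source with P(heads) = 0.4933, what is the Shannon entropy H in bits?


H = -p*log2(p) - (1-p)*log2(1-p). -0.4933*log2(0.4933) = 0.502901; -0.5067*log2(0.5067) = 0.496969. H = 0.502901 + 0.496969 = 0.9999

0.9999 bits


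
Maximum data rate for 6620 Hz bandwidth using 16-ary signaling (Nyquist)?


Rate = 2 * B * log2(M) = 2 * 6620 * 4.0 = 52960.0

52960.0 bps


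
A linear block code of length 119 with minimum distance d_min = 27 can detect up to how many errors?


Detection capability = d_min - 1 = 27 - 1 = 26

26 errors


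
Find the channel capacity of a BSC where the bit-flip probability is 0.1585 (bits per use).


H(p) = -p*log2(p) - (1-p)*log2(1-p) = -0.1585*log2(0.1585) - 0.8415*log2(0.8415) = 0.421205 + 0.209504 = 0.6307. C = 1 - H(p) = 1 - 0.6307 = 0.3693

0.3693 bits


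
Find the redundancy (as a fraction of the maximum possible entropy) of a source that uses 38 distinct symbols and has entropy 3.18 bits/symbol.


H_max = log2(K) = log2(38) = 5.2479 bits/symbol. Redundancy = 1 - H/H_max = 1 - 3.18/5.2479 = 1 - 0.606 = 0.394

0.394


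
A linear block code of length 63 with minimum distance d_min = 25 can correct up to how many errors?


Correction capability = floor((d-1)/2) = floor((25-1)/2) = 12

12 errors


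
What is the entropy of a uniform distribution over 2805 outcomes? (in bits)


H = log2(n) = log2(2805) = 11.4538

11.4538 bits


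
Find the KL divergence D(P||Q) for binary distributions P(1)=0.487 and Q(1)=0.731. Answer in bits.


KL = p*log2(p/q) + (1-p)*log2((1-p)/(1-q)) = 0.487*log2(0.487/0.731) + 0.513*log2(0.513/0.269) = 0.1924

0.1924 bits


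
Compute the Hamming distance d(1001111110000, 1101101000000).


Count differing positions: . ^ . . . ^ . ^ ^ . . . . = 4 differences

4


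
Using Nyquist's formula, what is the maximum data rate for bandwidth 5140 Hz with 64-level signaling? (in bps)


Rate = 2 * B * log2(M) = 2 * 5140 * 6.0 = 61680.0

61680.0 bps


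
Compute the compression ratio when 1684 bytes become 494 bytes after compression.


Ratio = original / compressed = 1684 / 494 = 3.4089

3.4089


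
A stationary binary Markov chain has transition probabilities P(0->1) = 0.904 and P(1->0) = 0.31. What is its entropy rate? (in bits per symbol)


Stationary distribution: pi_0 = p10/(p01+p10) = 0.2554, pi_1 = 0.7446. Entropy rate H' = pi_0*H(p01) + pi_1*H(p10) = 0.2554*0.4562 + 0.7446*0.8932 = 0.7816

0.7816 bits/symbol


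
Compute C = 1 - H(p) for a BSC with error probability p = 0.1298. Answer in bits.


H(p) = -p*log2(p) - (1-p)*log2(1-p) = -0.1298*log2(0.1298) - 0.8702*log2(0.8702) = 0.382344 + 0.174546 = 0.5569. C = 1 - H(p) = 1 - 0.5569 = 0.4431

0.4431 bits


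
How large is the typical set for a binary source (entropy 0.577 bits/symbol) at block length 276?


log2|A_typical| = nH = 276 * 0.577 = 159.252, so |A_typical| ~ 2^159.252 = 8.702e+47

8.702e+47


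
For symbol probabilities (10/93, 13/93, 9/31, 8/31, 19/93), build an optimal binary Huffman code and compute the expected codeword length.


Huffman construction (repeatedly merge the two least-probable nodes; each merge adds 1 bit to every symbol beneath it): 10/93 + 13/93 = 23/93; 19/93 + 23/93 = 14/31; 8/31 + 9/31 = 17/31; 14/31 + 17/31 = 1. Resulting codeword lengths (in the order the probabilities were given): (3, 3, 2, 2, 2). L_avg = sum(p_i * l_i) = 10/93*3 + 13/93*3 + 9/31*2 + 8/31*2 + 19/93*2 = 209/93 = 2.2473

2.2473 bits


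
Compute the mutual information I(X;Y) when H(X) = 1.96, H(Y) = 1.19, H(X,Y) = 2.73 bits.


I(X;Y) = H(X) + H(Y) - H(X,Y) = 1.96 + 1.19 - 2.73 = 0.42

0.42 bits


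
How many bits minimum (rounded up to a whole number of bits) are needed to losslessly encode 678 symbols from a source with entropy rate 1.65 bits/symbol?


Minimum bits >= n * H = 678 * 1.65 = 1118.7, rounded up to a whole number of bits = 1119

1119 bits


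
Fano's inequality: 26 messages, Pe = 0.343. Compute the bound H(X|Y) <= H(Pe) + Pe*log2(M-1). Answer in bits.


H(Pe) = -Pe*log2(Pe) - (1-Pe)*log2(1-Pe) = -0.343*log2(0.343) - 0.657*log2(0.657) = 0.529496 + 0.398165 = 0.9277. Pe*log2(M-1) = 0.343*log2(25) = 1.592843. Bound = H(Pe) + Pe*log2(M-1) = 0.529496 + 0.398165 + 1.592843 = 2.5205

2.5205 bits


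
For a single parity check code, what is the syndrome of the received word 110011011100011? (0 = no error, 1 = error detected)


Syndrome = XOR of all bits = 1 XOR 1 XOR 0 XOR 0 XOR 1 XOR 1 XOR 0 XOR 1 XOR 1 XOR 1 XOR 0 XOR 0 XOR 0 XOR 1 XOR 1 = 1

1


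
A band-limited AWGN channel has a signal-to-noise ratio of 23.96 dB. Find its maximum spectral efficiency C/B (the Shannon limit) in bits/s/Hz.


SNR_linear = 10^(23.96/10) = 248.8857; C/B = log2(1 + SNR_linear) = log2(1 + 248.8857) = 7.9651

7.9651 bits/s/Hz


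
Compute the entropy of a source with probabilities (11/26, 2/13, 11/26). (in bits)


H = -sum(p_i * log2(p_i)). Terms: -(11/26)*log2(11/26) = 0.525042; -(2/13)*log2(2/13) = 0.415452; -(11/26)*log2(11/26) = 0.525042. H = 0.525042 + 0.415452 + 0.525042 = 1.4655

1.4655 bits


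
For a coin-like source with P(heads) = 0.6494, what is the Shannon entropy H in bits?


H = -p*log2(p) - (1-p)*log2(1-p). -0.6494*log2(0.6494) = 0.404460; -0.3506*log2(0.3506) = 0.530143. H = 0.404460 + 0.530143 = 0.9346

0.9346 bits


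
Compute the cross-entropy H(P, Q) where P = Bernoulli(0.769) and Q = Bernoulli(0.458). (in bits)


H(P,Q) = -p*log2(q) - (1-p)*log2(1-q). -0.769*log2(0.458) = 0.866340; -0.231*log2(0.542) = 0.204120. H(P,Q) = 0.866340 + 0.204120 = 1.0705

1.0705 bits


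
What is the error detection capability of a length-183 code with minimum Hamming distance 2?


Detection capability = d_min - 1 = 2 - 1 = 1

1 errors


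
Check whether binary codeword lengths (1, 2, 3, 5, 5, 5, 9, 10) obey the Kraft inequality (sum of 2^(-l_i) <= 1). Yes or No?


Kraft sum = sum(2^(-l_i)) = 0.9717, need <= 1. Result: satisfied (a binary prefix-free code with these lengths exists)

Yes


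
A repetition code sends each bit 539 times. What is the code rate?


Rate = k/n = 1/539

1/539


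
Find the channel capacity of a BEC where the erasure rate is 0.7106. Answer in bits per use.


C = 1 - epsilon = 1 - 0.7106 = 0.2894

0.2894 bits


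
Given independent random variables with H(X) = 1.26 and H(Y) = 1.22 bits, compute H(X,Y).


For independent variables, H(X,Y) = H(X) + H(Y) = 1.26 + 1.22 = 2.48

2.48 bits


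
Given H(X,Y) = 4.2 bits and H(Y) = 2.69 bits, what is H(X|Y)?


H(X|Y) = H(X,Y) - H(Y) = 4.2 - 2.69 = 1.51

1.51 bits


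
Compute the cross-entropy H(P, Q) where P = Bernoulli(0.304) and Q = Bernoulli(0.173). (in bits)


H(P,Q) = -p*log2(q) - (1-p)*log2(1-q). -0.304*log2(0.173) = 0.769471; -0.696*log2(0.827) = 0.190732. H(P,Q) = 0.769471 + 0.190732 = 0.9602

0.9602 bits


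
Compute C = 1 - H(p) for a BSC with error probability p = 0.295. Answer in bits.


H(p) = -p*log2(p) - (1-p)*log2(1-p) = -0.295*log2(0.295) - 0.705*log2(0.705) = 0.519558 + 0.355535 = 0.8751. C = 1 - H(p) = 1 - 0.8751 = 0.1249

0.1249 bits


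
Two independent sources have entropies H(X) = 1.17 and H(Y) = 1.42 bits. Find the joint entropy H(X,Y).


For independent variables, H(X,Y) = H(X) + H(Y) = 1.17 + 1.42 = 2.59

2.59 bits


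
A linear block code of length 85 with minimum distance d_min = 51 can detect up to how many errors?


Detection capability = d_min - 1 = 51 - 1 = 50

50 errors


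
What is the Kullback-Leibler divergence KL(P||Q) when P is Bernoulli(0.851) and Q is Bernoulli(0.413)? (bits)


KL = p*log2(p/q) + (1-p)*log2((1-p)/(1-q)) = 0.851*log2(0.851/0.413) + 0.149*log2(0.149/0.587) = 0.5929

0.5929 bits


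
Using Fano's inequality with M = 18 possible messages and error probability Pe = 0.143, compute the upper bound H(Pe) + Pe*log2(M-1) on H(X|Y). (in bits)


H(Pe) = -Pe*log2(Pe) - (1-Pe)*log2(1-Pe) = -0.143*log2(0.143) - 0.857*log2(0.857) = 0.401246 + 0.190796 = 0.592. Pe*log2(M-1) = 0.143*log2(17) = 0.584507. Bound = H(Pe) + Pe*log2(M-1) = 0.401246 + 0.190796 + 0.584507 = 1.1765

1.1765 bits


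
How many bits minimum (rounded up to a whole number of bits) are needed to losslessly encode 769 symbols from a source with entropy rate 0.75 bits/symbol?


Minimum bits >= n * H = 769 * 0.75 = 576.75, rounded up to a whole number of bits = 577

577 bits


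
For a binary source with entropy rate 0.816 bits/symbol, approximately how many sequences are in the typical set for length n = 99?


log2|A_typical| = nH = 99 * 0.816 = 80.784, so |A_typical| ~ 2^80.784 = 2.082e+24

2.082e+24


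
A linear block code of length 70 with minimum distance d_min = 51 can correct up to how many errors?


Correction capability = floor((d-1)/2) = floor((51-1)/2) = 25

25 errors


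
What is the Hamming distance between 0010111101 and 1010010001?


Count differing positions: ^ . . . ^ . ^ ^ . . = 4 differences

4


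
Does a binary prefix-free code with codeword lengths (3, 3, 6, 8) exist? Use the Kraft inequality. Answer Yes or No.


Kraft sum = sum(2^(-l_i)) = 0.2695, need <= 1. Result: satisfied (a binary prefix-free code with these lengths exists)

Yes


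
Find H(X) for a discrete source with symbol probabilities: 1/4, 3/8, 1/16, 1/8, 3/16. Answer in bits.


H = -sum(p_i * log2(p_i)). Terms: -(1/4)*log2(1/4) = 0.500000; -(3/8)*log2(3/8) = 0.530639; -(1/16)*log2(1/16) = 0.250000; -(1/8)*log2(1/8) = 0.375000; -(3/16)*log2(3/16) = 0.452820. H = 0.500000 + 0.530639 + 0.250000 + 0.375000 + 0.452820 = 2.1085

2.1085 bits


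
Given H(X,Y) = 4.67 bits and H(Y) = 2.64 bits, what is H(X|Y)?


H(X|Y) = H(X,Y) - H(Y) = 4.67 - 2.64 = 2.03

2.03 bits


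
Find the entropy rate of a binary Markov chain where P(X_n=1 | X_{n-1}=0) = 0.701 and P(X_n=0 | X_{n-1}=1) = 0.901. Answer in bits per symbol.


Stationary distribution: pi_0 = p10/(p01+p10) = 0.5624, pi_1 = 0.4376. Entropy rate H' = pi_0*H(p01) + pi_1*H(p10) = 0.5624*0.8801 + 0.4376*0.4658 = 0.6988

0.6988 bits/symbol


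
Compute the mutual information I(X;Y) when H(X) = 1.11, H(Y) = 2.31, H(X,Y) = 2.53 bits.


I(X;Y) = H(X) + H(Y) - H(X,Y) = 1.11 + 2.31 - 2.53 = 0.89

0.89 bits


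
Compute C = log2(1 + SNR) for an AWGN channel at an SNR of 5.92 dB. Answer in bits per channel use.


SNR_linear = 10^(5.92/10) = 3.9084; C = log2(1 + SNR_linear) = log2(1 + 3.9084) = 2.2953

2.2953 bits/channel use


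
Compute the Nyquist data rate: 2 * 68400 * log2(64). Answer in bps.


Rate = 2 * B * log2(M) = 2 * 68400 * 6.0 = 820800.0

820800.0 bps


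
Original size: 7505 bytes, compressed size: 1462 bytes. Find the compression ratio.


Ratio = original / compressed = 7505 / 1462 = 5.1334

5.1334


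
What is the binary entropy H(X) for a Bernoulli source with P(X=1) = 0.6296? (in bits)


H = -p*log2(p) - (1-p)*log2(1-p). -0.6296*log2(0.6296) = 0.420253; -0.3704*log2(0.3704) = 0.530725. H = 0.420253 + 0.530725 = 0.951

0.951 bits


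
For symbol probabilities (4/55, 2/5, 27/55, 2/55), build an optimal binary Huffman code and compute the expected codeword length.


Huffman construction (repeatedly merge the two least-probable nodes; each merge adds 1 bit to every symbol beneath it): 2/55 + 4/55 = 6/55; 6/55 + 2/5 = 28/55; 27/55 + 28/55 = 1. Resulting codeword lengths (in the order the probabilities were given): (3, 2, 1, 3). L_avg = sum(p_i * l_i) = 4/55*3 + 2/5*2 + 27/55*1 + 2/55*3 = 89/55 = 1.6182

1.6182 bits


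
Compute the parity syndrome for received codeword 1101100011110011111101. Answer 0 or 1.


Syndrome = XOR of all bits = 1 XOR 1 XOR 0 XOR 1 XOR 1 XOR 0 XOR 0 XOR 0 XOR 1 XOR 1 XOR 1 XOR 1 XOR 0 XOR 0 XOR 1 XOR 1 XOR 1 XOR 1 XOR 1 XOR 1 XOR 0 XOR 1 = 1

1


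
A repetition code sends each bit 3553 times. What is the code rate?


Rate = k/n = 1/3553

1/3553


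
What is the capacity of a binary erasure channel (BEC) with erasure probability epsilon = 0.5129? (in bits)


C = 1 - epsilon = 1 - 0.5129 = 0.4871

0.4871 bits


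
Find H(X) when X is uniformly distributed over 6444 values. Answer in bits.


H = log2(n) = log2(6444) = 12.6537

12.6537 bits


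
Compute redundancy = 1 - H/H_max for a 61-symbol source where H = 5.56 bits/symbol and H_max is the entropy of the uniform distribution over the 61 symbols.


H_max = log2(K) = log2(61) = 5.9307 bits/symbol. Redundancy = 1 - H/H_max = 1 - 5.56/5.9307 = 1 - 0.9375 = 0.0625

0.0625


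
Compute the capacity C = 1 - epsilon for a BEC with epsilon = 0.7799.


C = 1 - epsilon = 1 - 0.7799 = 0.2201

0.2201 bits


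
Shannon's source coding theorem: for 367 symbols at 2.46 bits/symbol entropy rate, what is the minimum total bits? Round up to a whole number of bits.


Minimum bits >= n * H = 367 * 2.46 = 902.82, rounded up to a whole number of bits = 903

903 bits


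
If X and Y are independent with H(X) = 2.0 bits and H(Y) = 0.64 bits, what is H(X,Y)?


For independent variables, H(X,Y) = H(X) + H(Y) = 2.0 + 0.64 = 2.64

2.64 bits


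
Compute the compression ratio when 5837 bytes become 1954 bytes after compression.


Ratio = original / compressed = 5837 / 1954 = 2.9872

2.9872


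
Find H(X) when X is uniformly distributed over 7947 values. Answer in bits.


H = log2(n) = log2(7947) = 12.9562

12.9562 bits


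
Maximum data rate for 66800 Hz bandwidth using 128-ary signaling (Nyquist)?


Rate = 2 * B * log2(M) = 2 * 66800 * 7.0 = 935200.0

935200.0 bps


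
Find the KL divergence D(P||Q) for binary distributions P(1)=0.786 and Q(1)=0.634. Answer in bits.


KL = p*log2(p/q) + (1-p)*log2((1-p)/(1-q)) = 0.786*log2(0.786/0.634) + 0.214*log2(0.214/0.366) = 0.078

0.078 bits


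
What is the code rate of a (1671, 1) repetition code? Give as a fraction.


Rate = k/n = 1/1671

1/1671


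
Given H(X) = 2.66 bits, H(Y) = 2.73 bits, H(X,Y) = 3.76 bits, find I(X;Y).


I(X;Y) = H(X) + H(Y) - H(X,Y) = 2.66 + 2.73 - 3.76 = 1.63

1.63 bits


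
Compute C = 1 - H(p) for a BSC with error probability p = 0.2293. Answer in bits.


H(p) = -p*log2(p) - (1-p)*log2(1-p) = -0.2293*log2(0.2293) - 0.7707*log2(0.7707) = 0.487192 + 0.289597 = 0.7768. C = 1 - H(p) = 1 - 0.7768 = 0.2232

0.2232 bits


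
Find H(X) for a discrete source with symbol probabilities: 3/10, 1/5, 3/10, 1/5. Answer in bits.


H = -sum(p_i * log2(p_i)). Terms: -(3/10)*log2(3/10) = 0.521090; -(1/5)*log2(1/5) = 0.464386; -(3/10)*log2(3/10) = 0.521090; -(1/5)*log2(1/5) = 0.464386. H = 0.521090 + 0.464386 + 0.521090 + 0.464386 = 1.971

1.971 bits


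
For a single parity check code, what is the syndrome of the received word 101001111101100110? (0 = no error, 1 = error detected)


Syndrome = XOR of all bits = 1 XOR 0 XOR 1 XOR 0 XOR 0 XOR 1 XOR 1 XOR 1 XOR 1 XOR 1 XOR 0 XOR 1 XOR 1 XOR 0 XOR 0 XOR 1 XOR 1 XOR 0 = 1

1


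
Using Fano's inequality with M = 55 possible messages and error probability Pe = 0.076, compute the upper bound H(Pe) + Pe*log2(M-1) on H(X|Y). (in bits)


H(Pe) = -Pe*log2(Pe) - (1-Pe)*log2(1-Pe) = -0.076*log2(0.076) - 0.924*log2(0.924) = 0.282557 + 0.105369 = 0.3879. Pe*log2(M-1) = 0.076*log2(54) = 0.437371. Bound = H(Pe) + Pe*log2(M-1) = 0.282557 + 0.105369 + 0.437371 = 0.8253

0.8253 bits


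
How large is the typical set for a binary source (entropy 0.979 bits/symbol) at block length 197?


log2|A_typical| = nH = 197 * 0.979 = 192.863, so |A_typical| ~ 2^192.863 = 1.142e+58

1.142e+58


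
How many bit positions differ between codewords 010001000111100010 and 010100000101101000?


Count differing positions: . . . ^ . ^ . . . . ^ . . . ^ . ^ . = 5 differences

5


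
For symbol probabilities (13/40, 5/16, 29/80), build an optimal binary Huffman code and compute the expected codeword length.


Huffman construction (repeatedly merge the two least-probable nodes; each merge adds 1 bit to every symbol beneath it): 5/16 + 13/40 = 51/80; 29/80 + 51/80 = 1. Resulting codeword lengths (in the order the probabilities were given): (2, 2, 1). L_avg = sum(p_i * l_i) = 13/40*2 + 5/16*2 + 29/80*1 = 131/80 = 1.6375

1.6375 bits


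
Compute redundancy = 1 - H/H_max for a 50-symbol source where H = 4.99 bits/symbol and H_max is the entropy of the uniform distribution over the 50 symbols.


H_max = log2(K) = log2(50) = 5.6439 bits/symbol. Redundancy = 1 - H/H_max = 1 - 4.99/5.6439 = 1 - 0.8841 = 0.1159

0.1159


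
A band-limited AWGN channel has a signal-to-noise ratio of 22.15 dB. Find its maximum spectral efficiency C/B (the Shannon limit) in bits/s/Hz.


SNR_linear = 10^(22.15/10) = 164.059; C/B = log2(1 + SNR_linear) = log2(1 + 164.059) = 7.3668

7.3668 bits/s/Hz


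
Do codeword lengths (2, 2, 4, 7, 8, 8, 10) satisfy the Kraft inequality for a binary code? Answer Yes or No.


Kraft sum = sum(2^(-l_i)) = 0.5791, need <= 1. Result: satisfied (a binary prefix-free code with these lengths exists)

Yes


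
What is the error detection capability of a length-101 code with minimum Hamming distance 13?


Detection capability = d_min - 1 = 13 - 1 = 12

12 errors


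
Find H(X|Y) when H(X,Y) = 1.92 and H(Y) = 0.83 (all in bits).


H(X|Y) = H(X,Y) - H(Y) = 1.92 - 0.83 = 1.09

1.09 bits


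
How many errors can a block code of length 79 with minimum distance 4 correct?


Correction capability = floor((d-1)/2) = floor((4-1)/2) = 1

1 errors


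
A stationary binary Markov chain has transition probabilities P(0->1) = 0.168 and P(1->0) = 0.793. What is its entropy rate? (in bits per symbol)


Stationary distribution: pi_0 = p10/(p01+p10) = 0.8252, pi_1 = 0.1748. Entropy rate H' = pi_0*H(p01) + pi_1*H(p10) = 0.8252*0.6531 + 0.1748*0.7357 = 0.6675

0.6675 bits/symbol


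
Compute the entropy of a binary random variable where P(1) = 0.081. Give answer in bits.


H = -p*log2(p) - (1-p)*log2(1-p). -0.081*log2(0.081) = 0.293701; -0.919*log2(0.919) = 0.111992. H = 0.293701 + 0.111992 = 0.4057

0.4057 bits


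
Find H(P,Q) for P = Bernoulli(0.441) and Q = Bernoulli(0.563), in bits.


H(P,Q) = -p*log2(q) - (1-p)*log2(1-q). -0.441*log2(0.563) = 0.365498; -0.559*log2(0.437) = 0.667611. H(P,Q) = 0.365498 + 0.667611 = 1.0331

1.0331 bits


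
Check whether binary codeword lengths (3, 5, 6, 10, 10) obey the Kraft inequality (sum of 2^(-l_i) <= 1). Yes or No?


Kraft sum = sum(2^(-l_i)) = 0.1738, need <= 1. Result: satisfied (a binary prefix-free code with these lengths exists)

Yes


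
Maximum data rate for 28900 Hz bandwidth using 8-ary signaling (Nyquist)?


Rate = 2 * B * log2(M) = 2 * 28900 * 3.0 = 173400.0

173400.0 bps


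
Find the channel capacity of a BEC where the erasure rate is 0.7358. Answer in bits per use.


C = 1 - epsilon = 1 - 0.7358 = 0.2642

0.2642 bits


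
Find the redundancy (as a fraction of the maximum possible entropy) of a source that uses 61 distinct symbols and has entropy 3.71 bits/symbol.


H_max = log2(K) = log2(61) = 5.9307 bits/symbol. Redundancy = 1 - H/H_max = 1 - 3.71/5.9307 = 1 - 0.6256 = 0.3744

0.3744


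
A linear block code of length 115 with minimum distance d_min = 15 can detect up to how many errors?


Detection capability = d_min - 1 = 15 - 1 = 14

14 errors


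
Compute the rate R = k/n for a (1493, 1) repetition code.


Rate = k/n = 1/1493

1/1493


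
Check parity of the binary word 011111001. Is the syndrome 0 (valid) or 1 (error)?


Syndrome = XOR of all bits = 0 XOR 1 XOR 1 XOR 1 XOR 1 XOR 1 XOR 0 XOR 0 XOR 1 = 0

0


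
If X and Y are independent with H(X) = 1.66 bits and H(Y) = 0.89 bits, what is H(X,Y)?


For independent variables, H(X,Y) = H(X) + H(Y) = 1.66 + 0.89 = 2.55

2.55 bits


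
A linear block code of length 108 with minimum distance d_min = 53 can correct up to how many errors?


Correction capability = floor((d-1)/2) = floor((53-1)/2) = 26

26 errors


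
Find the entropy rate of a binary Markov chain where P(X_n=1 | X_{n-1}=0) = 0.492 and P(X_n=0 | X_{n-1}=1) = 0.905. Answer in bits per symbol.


Stationary distribution: pi_0 = p10/(p01+p10) = 0.6478, pi_1 = 0.3522. Entropy rate H' = pi_0*H(p01) + pi_1*H(p10) = 0.6478*0.9998 + 0.3522*0.4529 = 0.8072

0.8072 bits/symbol


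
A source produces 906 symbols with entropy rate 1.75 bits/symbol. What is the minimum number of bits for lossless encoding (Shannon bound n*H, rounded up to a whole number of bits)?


Minimum bits >= n * H = 906 * 1.75 = 1585.5, rounded up to a whole number of bits = 1586

1586 bits


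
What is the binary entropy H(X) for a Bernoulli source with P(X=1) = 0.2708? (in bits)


H = -p*log2(p) - (1-p)*log2(1-p). -0.2708*log2(0.2708) = 0.510377; -0.7292*log2(0.7292) = 0.332233. H = 0.510377 + 0.332233 = 0.8426

0.8426 bits


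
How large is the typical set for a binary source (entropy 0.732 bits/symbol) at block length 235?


log2|A_typical| = nH = 235 * 0.732 = 172.02, so |A_typical| ~ 2^172.02 = 6.070e+51

6.070e+51


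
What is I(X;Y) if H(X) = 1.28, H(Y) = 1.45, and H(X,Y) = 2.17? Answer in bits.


I(X;Y) = H(X) + H(Y) - H(X,Y) = 1.28 + 1.45 - 2.17 = 0.56

0.56 bits


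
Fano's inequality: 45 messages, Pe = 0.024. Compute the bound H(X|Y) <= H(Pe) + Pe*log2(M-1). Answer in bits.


H(Pe) = -Pe*log2(Pe) - (1-Pe)*log2(1-Pe) = -0.024*log2(0.024) - 0.976*log2(0.976) = 0.129140 + 0.034206 = 0.1633. Pe*log2(M-1) = 0.024*log2(44) = 0.131026. Bound = H(Pe) + Pe*log2(M-1) = 0.129140 + 0.034206 + 0.131026 = 0.2944

0.2944 bits


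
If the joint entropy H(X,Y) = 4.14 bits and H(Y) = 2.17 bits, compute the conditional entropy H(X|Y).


H(X|Y) = H(X,Y) - H(Y) = 4.14 - 2.17 = 1.97

1.97 bits


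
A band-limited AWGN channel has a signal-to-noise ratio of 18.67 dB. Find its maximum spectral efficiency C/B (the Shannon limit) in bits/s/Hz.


SNR_linear = 10^(18.67/10) = 73.6207; C/B = log2(1 + SNR_linear) = log2(1 + 73.6207) = 6.2215

6.2215 bits/s/Hz


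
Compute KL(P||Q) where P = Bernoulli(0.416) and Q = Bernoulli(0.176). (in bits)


KL = p*log2(p/q) + (1-p)*log2((1-p)/(1-q)) = 0.416*log2(0.416/0.176) + 0.584*log2(0.584/0.824) = 0.2262

0.2262 bits


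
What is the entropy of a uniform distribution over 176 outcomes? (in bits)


H = log2(n) = log2(176) = 7.4594

7.4594 bits


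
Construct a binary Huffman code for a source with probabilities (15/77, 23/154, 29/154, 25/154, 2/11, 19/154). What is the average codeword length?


Huffman construction (repeatedly merge the two least-probable nodes; each merge adds 1 bit to every symbol beneath it): 19/154 + 23/154 = 3/11; 25/154 + 2/11 = 53/154; 29/154 + 15/77 = 59/154; 3/11 + 53/154 = 95/154; 59/154 + 95/154 = 1. Resulting codeword lengths (in the order the probabilities were given): (2, 3, 2, 3, 3, 3). L_avg = sum(p_i * l_i) = 15/77*2 + 23/154*3 + 29/154*2 + 25/154*3 + 2/11*3 + 19/154*3 = 403/154 = 2.6169

2.6169 bits


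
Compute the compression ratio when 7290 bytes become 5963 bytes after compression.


Ratio = original / compressed = 7290 / 5963 = 1.2225

1.2225


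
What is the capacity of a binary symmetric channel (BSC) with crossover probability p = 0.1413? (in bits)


H(p) = -p*log2(p) - (1-p)*log2(1-p) = -0.1413*log2(0.1413) - 0.8587*log2(0.8587) = 0.398913 + 0.188720 = 0.5876. C = 1 - H(p) = 1 - 0.5876 = 0.4124

0.4124 bits


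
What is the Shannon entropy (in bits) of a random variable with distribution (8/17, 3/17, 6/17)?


H = -sum(p_i * log2(p_i)). Terms: -(8/17)*log2(8/17) = 0.511747; -(3/17)*log2(3/17) = 0.441618; -(6/17)*log2(6/17) = 0.530294. H = 0.511747 + 0.441618 + 0.530294 = 1.4837

1.4837 bits


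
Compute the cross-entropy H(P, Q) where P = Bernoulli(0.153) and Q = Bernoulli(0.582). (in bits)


H(P,Q) = -p*log2(q) - (1-p)*log2(1-q). -0.153*log2(0.582) = 0.119479; -0.847*log2(0.418) = 1.065886. H(P,Q) = 0.119479 + 1.065886 = 1.1854

1.1854 bits


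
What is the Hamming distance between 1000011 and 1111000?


Count differing positions: . ^ ^ ^ . ^ ^ = 5 differences

5


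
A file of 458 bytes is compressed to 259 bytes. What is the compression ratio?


Ratio = original / compressed = 458 / 259 = 1.7683

1.7683


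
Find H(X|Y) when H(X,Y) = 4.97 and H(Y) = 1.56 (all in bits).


H(X|Y) = H(X,Y) - H(Y) = 4.97 - 1.56 = 3.41

3.41 bits


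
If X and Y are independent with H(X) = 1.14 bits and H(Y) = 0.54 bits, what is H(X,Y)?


For independent variables, H(X,Y) = H(X) + H(Y) = 1.14 + 0.54 = 1.68

1.68 bits


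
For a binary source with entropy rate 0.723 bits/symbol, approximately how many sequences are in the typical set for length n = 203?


log2|A_typical| = nH = 203 * 0.723 = 146.769, so |A_typical| ~ 2^146.769 = 1.520e+44

1.520e+44


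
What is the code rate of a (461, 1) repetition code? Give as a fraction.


Rate = k/n = 1/461

1/461


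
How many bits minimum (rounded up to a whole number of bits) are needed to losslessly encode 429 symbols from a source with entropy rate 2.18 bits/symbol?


Minimum bits >= n * H = 429 * 2.18 = 935.22, rounded up to a whole number of bits = 936

936 bits


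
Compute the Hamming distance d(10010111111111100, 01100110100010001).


Count differing positions: ^ ^ ^ ^ . . . ^ . ^ ^ ^ . ^ ^ . ^ = 11 differences

11


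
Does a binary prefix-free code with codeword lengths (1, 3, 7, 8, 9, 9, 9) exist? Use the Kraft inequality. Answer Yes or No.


Kraft sum = sum(2^(-l_i)) = 0.6426, need <= 1. Result: satisfied (a binary prefix-free code with these lengths exists)

Yes


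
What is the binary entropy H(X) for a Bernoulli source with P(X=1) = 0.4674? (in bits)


H = -p*log2(p) - (1-p)*log2(1-p). -0.4674*log2(0.4674) = 0.512864; -0.5326*log2(0.5326) = 0.484067. H = 0.512864 + 0.484067 = 0.9969

0.9969 bits


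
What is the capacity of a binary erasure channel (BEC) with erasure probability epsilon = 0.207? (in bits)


C = 1 - epsilon = 1 - 0.207 = 0.793

0.793 bits


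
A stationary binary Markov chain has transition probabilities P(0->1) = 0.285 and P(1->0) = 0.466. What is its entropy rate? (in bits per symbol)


Stationary distribution: pi_0 = p10/(p01+p10) = 0.6205, pi_1 = 0.3795. Entropy rate H' = pi_0*H(p01) + pi_1*H(p10) = 0.6205*0.8622 + 0.3795*0.9967 = 0.9132

0.9132 bits/symbol


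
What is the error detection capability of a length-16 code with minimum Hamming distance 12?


Detection capability = d_min - 1 = 12 - 1 = 11

11 errors


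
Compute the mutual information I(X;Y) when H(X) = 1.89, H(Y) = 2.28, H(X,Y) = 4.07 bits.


I(X;Y) = H(X) + H(Y) - H(X,Y) = 1.89 + 2.28 - 4.07 = 0.1

0.1 bits


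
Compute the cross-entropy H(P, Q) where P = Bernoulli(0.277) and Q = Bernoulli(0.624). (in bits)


H(P,Q) = -p*log2(q) - (1-p)*log2(1-q). -0.277*log2(0.624) = 0.188466; -0.723*log2(0.376) = 1.020294. H(P,Q) = 0.188466 + 1.020294 = 1.2088

1.2088 bits


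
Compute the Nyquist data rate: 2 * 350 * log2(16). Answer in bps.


Rate = 2 * B * log2(M) = 2 * 350 * 4.0 = 2800.0

2800.0 bps


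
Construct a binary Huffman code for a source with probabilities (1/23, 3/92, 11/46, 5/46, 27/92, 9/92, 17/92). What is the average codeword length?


Huffman construction (repeatedly merge the two least-probable nodes; each merge adds 1 bit to every symbol beneath it): 3/92 + 1/23 = 7/92; 7/92 + 9/92 = 4/23; 5/46 + 4/23 = 13/46; 17/92 + 11/46 = 39/92; 13/46 + 27/92 = 53/92; 39/92 + 53/92 = 1. Resulting codeword lengths (in the order the probabilities were given): (5, 5, 2, 3, 2, 4, 2). L_avg = sum(p_i * l_i) = 1/23*5 + 3/92*5 + 11/46*2 + 5/46*3 + 27/92*2 + 9/92*4 + 17/92*2 = 233/92 = 2.5326

2.5326 bits


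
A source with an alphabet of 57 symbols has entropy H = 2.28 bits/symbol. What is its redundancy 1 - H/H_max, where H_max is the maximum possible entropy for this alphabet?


H_max = log2(K) = log2(57) = 5.8329 bits/symbol. Redundancy = 1 - H/H_max = 1 - 2.28/5.8329 = 1 - 0.3909 = 0.6091

0.6091


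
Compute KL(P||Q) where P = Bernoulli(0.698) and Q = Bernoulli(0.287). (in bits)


KL = p*log2(p/q) + (1-p)*log2((1-p)/(1-q)) = 0.698*log2(0.698/0.287) + 0.302*log2(0.302/0.713) = 0.5207

0.5207 bits


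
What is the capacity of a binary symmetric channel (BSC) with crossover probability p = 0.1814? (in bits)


H(p) = -p*log2(p) - (1-p)*log2(1-p) = -0.1814*log2(0.1814) - 0.8186*log2(0.8186) = 0.446744 + 0.236387 = 0.6831. C = 1 - H(p) = 1 - 0.6831 = 0.3169

0.3169 bits


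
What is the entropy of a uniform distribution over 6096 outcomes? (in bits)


H = log2(n) = log2(6096) = 12.5736

12.5736 bits


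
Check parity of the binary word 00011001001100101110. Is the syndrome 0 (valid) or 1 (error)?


Syndrome = XOR of all bits = 0 XOR 0 XOR 0 XOR 1 XOR 1 XOR 0 XOR 0 XOR 1 XOR 0 XOR 0 XOR 1 XOR 1 XOR 0 XOR 0 XOR 1 XOR 0 XOR 1 XOR 1 XOR 1 XOR 0 = 1

1


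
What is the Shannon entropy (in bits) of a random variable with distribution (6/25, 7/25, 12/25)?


H = -sum(p_i * log2(p_i)). Terms: -(6/25)*log2(6/25) = 0.494134; -(7/25)*log2(7/25) = 0.514220; -(12/25)*log2(12/25) = 0.508269. H = 0.494134 + 0.514220 + 0.508269 = 1.5166

1.5166 bits


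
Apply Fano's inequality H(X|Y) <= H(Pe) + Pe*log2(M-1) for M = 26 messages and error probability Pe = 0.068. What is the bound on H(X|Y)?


H(Pe) = -Pe*log2(Pe) - (1-Pe)*log2(1-Pe) = -0.068*log2(0.068) - 0.932*log2(0.932) = 0.263726 + 0.094689 = 0.3584. Pe*log2(M-1) = 0.068*log2(25) = 0.315782. Bound = H(Pe) + Pe*log2(M-1) = 0.263726 + 0.094689 + 0.315782 = 0.6742

0.6742 bits


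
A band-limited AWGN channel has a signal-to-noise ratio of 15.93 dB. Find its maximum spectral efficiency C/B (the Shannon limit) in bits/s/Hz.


SNR_linear = 10^(15.93/10) = 39.1742; C/B = log2(1 + SNR_linear) = log2(1 + 39.1742) = 5.3282

5.3282 bits/s/Hz


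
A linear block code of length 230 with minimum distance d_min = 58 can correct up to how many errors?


Correction capability = floor((d-1)/2) = floor((58-1)/2) = 28

28 errors


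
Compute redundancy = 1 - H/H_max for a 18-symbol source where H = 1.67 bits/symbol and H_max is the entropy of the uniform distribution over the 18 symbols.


H_max = log2(K) = log2(18) = 4.1699 bits/symbol. Redundancy = 1 - H/H_max = 1 - 1.67/4.1699 = 1 - 0.4005 = 0.5995

0.5995


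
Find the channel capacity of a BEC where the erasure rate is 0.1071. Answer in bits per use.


C = 1 - epsilon = 1 - 0.1071 = 0.8929

0.8929 bits


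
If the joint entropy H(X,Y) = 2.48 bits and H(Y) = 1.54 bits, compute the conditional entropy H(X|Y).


H(X|Y) = H(X,Y) - H(Y) = 2.48 - 1.54 = 0.94

0.94 bits


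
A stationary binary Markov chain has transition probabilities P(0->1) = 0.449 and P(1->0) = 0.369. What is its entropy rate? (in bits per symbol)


Stationary distribution: pi_0 = p10/(p01+p10) = 0.4511, pi_1 = 0.5489. Entropy rate H' = pi_0*H(p01) + pi_1*H(p10) = 0.4511*0.9925 + 0.5489*0.9499 = 0.9691

0.9691 bits/symbol


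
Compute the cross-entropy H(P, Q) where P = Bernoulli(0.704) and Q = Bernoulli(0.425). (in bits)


H(P,Q) = -p*log2(q) - (1-p)*log2(1-q). -0.704*log2(0.425) = 0.869064; -0.296*log2(0.575) = 0.236316. H(P,Q) = 0.869064 + 0.236316 = 1.1054

1.1054 bits


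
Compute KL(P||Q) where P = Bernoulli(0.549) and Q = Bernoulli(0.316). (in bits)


KL = p*log2(p/q) + (1-p)*log2((1-p)/(1-q)) = 0.549*log2(0.549/0.316) + 0.451*log2(0.451/0.684) = 0.1665

0.1665 bits


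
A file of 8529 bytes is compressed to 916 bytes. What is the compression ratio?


Ratio = original / compressed = 8529 / 916 = 9.3111

9.3111


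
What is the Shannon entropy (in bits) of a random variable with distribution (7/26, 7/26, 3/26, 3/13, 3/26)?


H = -sum(p_i * log2(p_i)). Terms: -(7/26)*log2(7/26) = 0.509677; -(7/26)*log2(7/26) = 0.509677; -(3/26)*log2(3/26) = 0.359478; -(3/13)*log2(3/13) = 0.488187; -(3/26)*log2(3/26) = 0.359478. H = 0.509677 + 0.509677 + 0.359478 + 0.488187 + 0.359478 = 2.2265

2.2265 bits


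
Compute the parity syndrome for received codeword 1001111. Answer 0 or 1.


Syndrome = XOR of all bits = 1 XOR 0 XOR 0 XOR 1 XOR 1 XOR 1 XOR 1 = 1

1


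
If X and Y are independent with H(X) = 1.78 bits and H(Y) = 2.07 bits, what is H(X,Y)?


For independent variables, H(X,Y) = H(X) + H(Y) = 1.78 + 2.07 = 3.85

3.85 bits


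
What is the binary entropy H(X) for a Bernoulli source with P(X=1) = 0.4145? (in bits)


H = -p*log2(p) - (1-p)*log2(1-p). -0.4145*log2(0.4145) = 0.526645; -0.5855*log2(0.5855) = 0.452158. H = 0.526645 + 0.452158 = 0.9788

0.9788 bits
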